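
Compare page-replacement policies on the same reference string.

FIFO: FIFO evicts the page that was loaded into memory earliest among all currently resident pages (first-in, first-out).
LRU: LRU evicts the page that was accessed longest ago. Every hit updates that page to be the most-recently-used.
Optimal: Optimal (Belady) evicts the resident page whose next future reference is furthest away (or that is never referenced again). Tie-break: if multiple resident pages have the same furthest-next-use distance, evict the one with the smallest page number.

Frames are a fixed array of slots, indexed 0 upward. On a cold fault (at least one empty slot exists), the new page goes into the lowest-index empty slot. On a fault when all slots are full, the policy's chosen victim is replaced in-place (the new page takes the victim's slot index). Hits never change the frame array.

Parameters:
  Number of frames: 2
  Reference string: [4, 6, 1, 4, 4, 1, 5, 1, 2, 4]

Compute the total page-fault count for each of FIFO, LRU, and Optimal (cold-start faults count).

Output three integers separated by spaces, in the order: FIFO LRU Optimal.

--- FIFO ---
  step 0: ref 4 -> FAULT, frames=[4,-] (faults so far: 1)
  step 1: ref 6 -> FAULT, frames=[4,6] (faults so far: 2)
  step 2: ref 1 -> FAULT, evict 4, frames=[1,6] (faults so far: 3)
  step 3: ref 4 -> FAULT, evict 6, frames=[1,4] (faults so far: 4)
  step 4: ref 4 -> HIT, frames=[1,4] (faults so far: 4)
  step 5: ref 1 -> HIT, frames=[1,4] (faults so far: 4)
  step 6: ref 5 -> FAULT, evict 1, frames=[5,4] (faults so far: 5)
  step 7: ref 1 -> FAULT, evict 4, frames=[5,1] (faults so far: 6)
  step 8: ref 2 -> FAULT, evict 5, frames=[2,1] (faults so far: 7)
  step 9: ref 4 -> FAULT, evict 1, frames=[2,4] (faults so far: 8)
  FIFO total faults: 8
--- LRU ---
  step 0: ref 4 -> FAULT, frames=[4,-] (faults so far: 1)
  step 1: ref 6 -> FAULT, frames=[4,6] (faults so far: 2)
  step 2: ref 1 -> FAULT, evict 4, frames=[1,6] (faults so far: 3)
  step 3: ref 4 -> FAULT, evict 6, frames=[1,4] (faults so far: 4)
  step 4: ref 4 -> HIT, frames=[1,4] (faults so far: 4)
  step 5: ref 1 -> HIT, frames=[1,4] (faults so far: 4)
  step 6: ref 5 -> FAULT, evict 4, frames=[1,5] (faults so far: 5)
  step 7: ref 1 -> HIT, frames=[1,5] (faults so far: 5)
  step 8: ref 2 -> FAULT, evict 5, frames=[1,2] (faults so far: 6)
  step 9: ref 4 -> FAULT, evict 1, frames=[4,2] (faults so far: 7)
  LRU total faults: 7
--- Optimal ---
  step 0: ref 4 -> FAULT, frames=[4,-] (faults so far: 1)
  step 1: ref 6 -> FAULT, frames=[4,6] (faults so far: 2)
  step 2: ref 1 -> FAULT, evict 6, frames=[4,1] (faults so far: 3)
  step 3: ref 4 -> HIT, frames=[4,1] (faults so far: 3)
  step 4: ref 4 -> HIT, frames=[4,1] (faults so far: 3)
  step 5: ref 1 -> HIT, frames=[4,1] (faults so far: 3)
  step 6: ref 5 -> FAULT, evict 4, frames=[5,1] (faults so far: 4)
  step 7: ref 1 -> HIT, frames=[5,1] (faults so far: 4)
  step 8: ref 2 -> FAULT, evict 1, frames=[5,2] (faults so far: 5)
  step 9: ref 4 -> FAULT, evict 2, frames=[5,4] (faults so far: 6)
  Optimal total faults: 6

Answer: 8 7 6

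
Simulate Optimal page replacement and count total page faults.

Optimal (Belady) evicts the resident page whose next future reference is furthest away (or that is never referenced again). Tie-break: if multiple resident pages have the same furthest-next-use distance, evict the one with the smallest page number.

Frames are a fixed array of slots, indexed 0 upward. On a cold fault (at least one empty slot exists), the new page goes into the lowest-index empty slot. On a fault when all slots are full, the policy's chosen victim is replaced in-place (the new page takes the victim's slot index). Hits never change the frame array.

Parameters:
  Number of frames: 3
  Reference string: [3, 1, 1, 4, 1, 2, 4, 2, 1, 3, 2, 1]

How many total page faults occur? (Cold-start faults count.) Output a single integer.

Answer: 5

Derivation:
Step 0: ref 3 → FAULT, frames=[3,-,-]
Step 1: ref 1 → FAULT, frames=[3,1,-]
Step 2: ref 1 → HIT, frames=[3,1,-]
Step 3: ref 4 → FAULT, frames=[3,1,4]
Step 4: ref 1 → HIT, frames=[3,1,4]
Step 5: ref 2 → FAULT (evict 3), frames=[2,1,4]
Step 6: ref 4 → HIT, frames=[2,1,4]
Step 7: ref 2 → HIT, frames=[2,1,4]
Step 8: ref 1 → HIT, frames=[2,1,4]
Step 9: ref 3 → FAULT (evict 4), frames=[2,1,3]
Step 10: ref 2 → HIT, frames=[2,1,3]
Step 11: ref 1 → HIT, frames=[2,1,3]
Total faults: 5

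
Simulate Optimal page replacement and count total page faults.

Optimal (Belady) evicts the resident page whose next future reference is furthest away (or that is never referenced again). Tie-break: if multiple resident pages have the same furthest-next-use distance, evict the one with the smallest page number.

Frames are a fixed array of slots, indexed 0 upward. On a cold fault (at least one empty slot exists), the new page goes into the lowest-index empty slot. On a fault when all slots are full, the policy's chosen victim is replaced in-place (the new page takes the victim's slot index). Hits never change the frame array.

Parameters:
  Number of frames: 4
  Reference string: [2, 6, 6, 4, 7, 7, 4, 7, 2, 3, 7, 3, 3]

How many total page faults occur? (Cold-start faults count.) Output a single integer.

Answer: 5

Derivation:
Step 0: ref 2 → FAULT, frames=[2,-,-,-]
Step 1: ref 6 → FAULT, frames=[2,6,-,-]
Step 2: ref 6 → HIT, frames=[2,6,-,-]
Step 3: ref 4 → FAULT, frames=[2,6,4,-]
Step 4: ref 7 → FAULT, frames=[2,6,4,7]
Step 5: ref 7 → HIT, frames=[2,6,4,7]
Step 6: ref 4 → HIT, frames=[2,6,4,7]
Step 7: ref 7 → HIT, frames=[2,6,4,7]
Step 8: ref 2 → HIT, frames=[2,6,4,7]
Step 9: ref 3 → FAULT (evict 2), frames=[3,6,4,7]
Step 10: ref 7 → HIT, frames=[3,6,4,7]
Step 11: ref 3 → HIT, frames=[3,6,4,7]
Step 12: ref 3 → HIT, frames=[3,6,4,7]
Total faults: 5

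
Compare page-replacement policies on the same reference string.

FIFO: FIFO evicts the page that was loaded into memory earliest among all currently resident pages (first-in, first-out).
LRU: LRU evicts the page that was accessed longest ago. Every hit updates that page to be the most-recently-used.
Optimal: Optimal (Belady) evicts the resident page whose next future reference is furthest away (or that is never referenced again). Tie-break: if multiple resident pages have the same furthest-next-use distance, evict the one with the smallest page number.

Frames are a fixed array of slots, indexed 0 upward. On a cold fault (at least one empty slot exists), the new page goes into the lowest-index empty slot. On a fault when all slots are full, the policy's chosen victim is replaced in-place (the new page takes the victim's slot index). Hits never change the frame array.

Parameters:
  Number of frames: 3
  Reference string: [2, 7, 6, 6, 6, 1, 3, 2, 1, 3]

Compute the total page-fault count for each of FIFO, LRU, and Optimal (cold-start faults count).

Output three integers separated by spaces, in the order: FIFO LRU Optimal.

Answer: 6 6 5

Derivation:
--- FIFO ---
  step 0: ref 2 -> FAULT, frames=[2,-,-] (faults so far: 1)
  step 1: ref 7 -> FAULT, frames=[2,7,-] (faults so far: 2)
  step 2: ref 6 -> FAULT, frames=[2,7,6] (faults so far: 3)
  step 3: ref 6 -> HIT, frames=[2,7,6] (faults so far: 3)
  step 4: ref 6 -> HIT, frames=[2,7,6] (faults so far: 3)
  step 5: ref 1 -> FAULT, evict 2, frames=[1,7,6] (faults so far: 4)
  step 6: ref 3 -> FAULT, evict 7, frames=[1,3,6] (faults so far: 5)
  step 7: ref 2 -> FAULT, evict 6, frames=[1,3,2] (faults so far: 6)
  step 8: ref 1 -> HIT, frames=[1,3,2] (faults so far: 6)
  step 9: ref 3 -> HIT, frames=[1,3,2] (faults so far: 6)
  FIFO total faults: 6
--- LRU ---
  step 0: ref 2 -> FAULT, frames=[2,-,-] (faults so far: 1)
  step 1: ref 7 -> FAULT, frames=[2,7,-] (faults so far: 2)
  step 2: ref 6 -> FAULT, frames=[2,7,6] (faults so far: 3)
  step 3: ref 6 -> HIT, frames=[2,7,6] (faults so far: 3)
  step 4: ref 6 -> HIT, frames=[2,7,6] (faults so far: 3)
  step 5: ref 1 -> FAULT, evict 2, frames=[1,7,6] (faults so far: 4)
  step 6: ref 3 -> FAULT, evict 7, frames=[1,3,6] (faults so far: 5)
  step 7: ref 2 -> FAULT, evict 6, frames=[1,3,2] (faults so far: 6)
  step 8: ref 1 -> HIT, frames=[1,3,2] (faults so far: 6)
  step 9: ref 3 -> HIT, frames=[1,3,2] (faults so far: 6)
  LRU total faults: 6
--- Optimal ---
  step 0: ref 2 -> FAULT, frames=[2,-,-] (faults so far: 1)
  step 1: ref 7 -> FAULT, frames=[2,7,-] (faults so far: 2)
  step 2: ref 6 -> FAULT, frames=[2,7,6] (faults so far: 3)
  step 3: ref 6 -> HIT, frames=[2,7,6] (faults so far: 3)
  step 4: ref 6 -> HIT, frames=[2,7,6] (faults so far: 3)
  step 5: ref 1 -> FAULT, evict 6, frames=[2,7,1] (faults so far: 4)
  step 6: ref 3 -> FAULT, evict 7, frames=[2,3,1] (faults so far: 5)
  step 7: ref 2 -> HIT, frames=[2,3,1] (faults so far: 5)
  step 8: ref 1 -> HIT, frames=[2,3,1] (faults so far: 5)
  step 9: ref 3 -> HIT, frames=[2,3,1] (faults so far: 5)
  Optimal total faults: 5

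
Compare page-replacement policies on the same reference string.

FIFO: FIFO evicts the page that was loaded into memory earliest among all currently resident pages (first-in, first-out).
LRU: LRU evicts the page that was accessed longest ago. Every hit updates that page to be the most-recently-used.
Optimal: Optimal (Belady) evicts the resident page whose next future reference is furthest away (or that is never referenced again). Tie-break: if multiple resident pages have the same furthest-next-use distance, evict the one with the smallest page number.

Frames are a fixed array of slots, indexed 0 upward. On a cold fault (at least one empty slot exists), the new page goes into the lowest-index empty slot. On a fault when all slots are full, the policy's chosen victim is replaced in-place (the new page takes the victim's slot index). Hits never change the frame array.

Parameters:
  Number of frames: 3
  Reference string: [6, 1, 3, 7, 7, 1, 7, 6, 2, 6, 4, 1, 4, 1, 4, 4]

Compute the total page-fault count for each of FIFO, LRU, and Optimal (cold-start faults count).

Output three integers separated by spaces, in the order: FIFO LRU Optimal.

--- FIFO ---
  step 0: ref 6 -> FAULT, frames=[6,-,-] (faults so far: 1)
  step 1: ref 1 -> FAULT, frames=[6,1,-] (faults so far: 2)
  step 2: ref 3 -> FAULT, frames=[6,1,3] (faults so far: 3)
  step 3: ref 7 -> FAULT, evict 6, frames=[7,1,3] (faults so far: 4)
  step 4: ref 7 -> HIT, frames=[7,1,3] (faults so far: 4)
  step 5: ref 1 -> HIT, frames=[7,1,3] (faults so far: 4)
  step 6: ref 7 -> HIT, frames=[7,1,3] (faults so far: 4)
  step 7: ref 6 -> FAULT, evict 1, frames=[7,6,3] (faults so far: 5)
  step 8: ref 2 -> FAULT, evict 3, frames=[7,6,2] (faults so far: 6)
  step 9: ref 6 -> HIT, frames=[7,6,2] (faults so far: 6)
  step 10: ref 4 -> FAULT, evict 7, frames=[4,6,2] (faults so far: 7)
  step 11: ref 1 -> FAULT, evict 6, frames=[4,1,2] (faults so far: 8)
  step 12: ref 4 -> HIT, frames=[4,1,2] (faults so far: 8)
  step 13: ref 1 -> HIT, frames=[4,1,2] (faults so far: 8)
  step 14: ref 4 -> HIT, frames=[4,1,2] (faults so far: 8)
  step 15: ref 4 -> HIT, frames=[4,1,2] (faults so far: 8)
  FIFO total faults: 8
--- LRU ---
  step 0: ref 6 -> FAULT, frames=[6,-,-] (faults so far: 1)
  step 1: ref 1 -> FAULT, frames=[6,1,-] (faults so far: 2)
  step 2: ref 3 -> FAULT, frames=[6,1,3] (faults so far: 3)
  step 3: ref 7 -> FAULT, evict 6, frames=[7,1,3] (faults so far: 4)
  step 4: ref 7 -> HIT, frames=[7,1,3] (faults so far: 4)
  step 5: ref 1 -> HIT, frames=[7,1,3] (faults so far: 4)
  step 6: ref 7 -> HIT, frames=[7,1,3] (faults so far: 4)
  step 7: ref 6 -> FAULT, evict 3, frames=[7,1,6] (faults so far: 5)
  step 8: ref 2 -> FAULT, evict 1, frames=[7,2,6] (faults so far: 6)
  step 9: ref 6 -> HIT, frames=[7,2,6] (faults so far: 6)
  step 10: ref 4 -> FAULT, evict 7, frames=[4,2,6] (faults so far: 7)
  step 11: ref 1 -> FAULT, evict 2, frames=[4,1,6] (faults so far: 8)
  step 12: ref 4 -> HIT, frames=[4,1,6] (faults so far: 8)
  step 13: ref 1 -> HIT, frames=[4,1,6] (faults so far: 8)
  step 14: ref 4 -> HIT, frames=[4,1,6] (faults so far: 8)
  step 15: ref 4 -> HIT, frames=[4,1,6] (faults so far: 8)
  LRU total faults: 8
--- Optimal ---
  step 0: ref 6 -> FAULT, frames=[6,-,-] (faults so far: 1)
  step 1: ref 1 -> FAULT, frames=[6,1,-] (faults so far: 2)
  step 2: ref 3 -> FAULT, frames=[6,1,3] (faults so far: 3)
  step 3: ref 7 -> FAULT, evict 3, frames=[6,1,7] (faults so far: 4)
  step 4: ref 7 -> HIT, frames=[6,1,7] (faults so far: 4)
  step 5: ref 1 -> HIT, frames=[6,1,7] (faults so far: 4)
  step 6: ref 7 -> HIT, frames=[6,1,7] (faults so far: 4)
  step 7: ref 6 -> HIT, frames=[6,1,7] (faults so far: 4)
  step 8: ref 2 -> FAULT, evict 7, frames=[6,1,2] (faults so far: 5)
  step 9: ref 6 -> HIT, frames=[6,1,2] (faults so far: 5)
  step 10: ref 4 -> FAULT, evict 2, frames=[6,1,4] (faults so far: 6)
  step 11: ref 1 -> HIT, frames=[6,1,4] (faults so far: 6)
  step 12: ref 4 -> HIT, frames=[6,1,4] (faults so far: 6)
  step 13: ref 1 -> HIT, frames=[6,1,4] (faults so far: 6)
  step 14: ref 4 -> HIT, frames=[6,1,4] (faults so far: 6)
  step 15: ref 4 -> HIT, frames=[6,1,4] (faults so far: 6)
  Optimal total faults: 6

Answer: 8 8 6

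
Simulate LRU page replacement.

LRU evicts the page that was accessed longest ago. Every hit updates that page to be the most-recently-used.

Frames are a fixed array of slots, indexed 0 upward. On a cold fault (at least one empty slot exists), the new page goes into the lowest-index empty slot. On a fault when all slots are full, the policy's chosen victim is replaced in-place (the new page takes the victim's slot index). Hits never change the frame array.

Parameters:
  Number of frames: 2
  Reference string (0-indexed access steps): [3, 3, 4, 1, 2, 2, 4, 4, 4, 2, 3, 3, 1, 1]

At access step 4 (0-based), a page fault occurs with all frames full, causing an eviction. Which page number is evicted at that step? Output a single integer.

Answer: 4

Derivation:
Step 0: ref 3 -> FAULT, frames=[3,-]
Step 1: ref 3 -> HIT, frames=[3,-]
Step 2: ref 4 -> FAULT, frames=[3,4]
Step 3: ref 1 -> FAULT, evict 3, frames=[1,4]
Step 4: ref 2 -> FAULT, evict 4, frames=[1,2]
At step 4: evicted page 4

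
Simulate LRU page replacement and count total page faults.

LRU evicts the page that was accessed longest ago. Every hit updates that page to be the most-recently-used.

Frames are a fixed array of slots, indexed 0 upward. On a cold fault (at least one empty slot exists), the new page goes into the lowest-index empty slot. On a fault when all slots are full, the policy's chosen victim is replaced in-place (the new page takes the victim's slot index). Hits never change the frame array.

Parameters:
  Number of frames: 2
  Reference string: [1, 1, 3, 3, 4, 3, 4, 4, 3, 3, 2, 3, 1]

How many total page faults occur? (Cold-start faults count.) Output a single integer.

Step 0: ref 1 → FAULT, frames=[1,-]
Step 1: ref 1 → HIT, frames=[1,-]
Step 2: ref 3 → FAULT, frames=[1,3]
Step 3: ref 3 → HIT, frames=[1,3]
Step 4: ref 4 → FAULT (evict 1), frames=[4,3]
Step 5: ref 3 → HIT, frames=[4,3]
Step 6: ref 4 → HIT, frames=[4,3]
Step 7: ref 4 → HIT, frames=[4,3]
Step 8: ref 3 → HIT, frames=[4,3]
Step 9: ref 3 → HIT, frames=[4,3]
Step 10: ref 2 → FAULT (evict 4), frames=[2,3]
Step 11: ref 3 → HIT, frames=[2,3]
Step 12: ref 1 → FAULT (evict 2), frames=[1,3]
Total faults: 5

Answer: 5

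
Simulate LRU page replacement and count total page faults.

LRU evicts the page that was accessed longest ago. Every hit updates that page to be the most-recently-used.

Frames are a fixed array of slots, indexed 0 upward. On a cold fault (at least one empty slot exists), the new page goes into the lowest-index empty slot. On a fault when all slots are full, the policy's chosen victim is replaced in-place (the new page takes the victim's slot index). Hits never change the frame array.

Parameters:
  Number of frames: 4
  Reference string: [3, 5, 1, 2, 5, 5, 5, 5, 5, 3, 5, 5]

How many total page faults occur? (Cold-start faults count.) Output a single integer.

Step 0: ref 3 → FAULT, frames=[3,-,-,-]
Step 1: ref 5 → FAULT, frames=[3,5,-,-]
Step 2: ref 1 → FAULT, frames=[3,5,1,-]
Step 3: ref 2 → FAULT, frames=[3,5,1,2]
Step 4: ref 5 → HIT, frames=[3,5,1,2]
Step 5: ref 5 → HIT, frames=[3,5,1,2]
Step 6: ref 5 → HIT, frames=[3,5,1,2]
Step 7: ref 5 → HIT, frames=[3,5,1,2]
Step 8: ref 5 → HIT, frames=[3,5,1,2]
Step 9: ref 3 → HIT, frames=[3,5,1,2]
Step 10: ref 5 → HIT, frames=[3,5,1,2]
Step 11: ref 5 → HIT, frames=[3,5,1,2]
Total faults: 4

Answer: 4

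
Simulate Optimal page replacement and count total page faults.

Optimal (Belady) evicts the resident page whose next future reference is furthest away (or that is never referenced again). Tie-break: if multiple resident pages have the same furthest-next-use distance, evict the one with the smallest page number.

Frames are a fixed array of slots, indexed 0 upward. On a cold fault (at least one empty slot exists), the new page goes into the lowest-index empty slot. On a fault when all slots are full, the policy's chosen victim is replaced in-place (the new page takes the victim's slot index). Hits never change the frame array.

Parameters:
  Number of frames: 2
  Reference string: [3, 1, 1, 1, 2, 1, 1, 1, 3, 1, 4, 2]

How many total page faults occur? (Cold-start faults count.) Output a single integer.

Step 0: ref 3 → FAULT, frames=[3,-]
Step 1: ref 1 → FAULT, frames=[3,1]
Step 2: ref 1 → HIT, frames=[3,1]
Step 3: ref 1 → HIT, frames=[3,1]
Step 4: ref 2 → FAULT (evict 3), frames=[2,1]
Step 5: ref 1 → HIT, frames=[2,1]
Step 6: ref 1 → HIT, frames=[2,1]
Step 7: ref 1 → HIT, frames=[2,1]
Step 8: ref 3 → FAULT (evict 2), frames=[3,1]
Step 9: ref 1 → HIT, frames=[3,1]
Step 10: ref 4 → FAULT (evict 1), frames=[3,4]
Step 11: ref 2 → FAULT (evict 3), frames=[2,4]
Total faults: 6

Answer: 6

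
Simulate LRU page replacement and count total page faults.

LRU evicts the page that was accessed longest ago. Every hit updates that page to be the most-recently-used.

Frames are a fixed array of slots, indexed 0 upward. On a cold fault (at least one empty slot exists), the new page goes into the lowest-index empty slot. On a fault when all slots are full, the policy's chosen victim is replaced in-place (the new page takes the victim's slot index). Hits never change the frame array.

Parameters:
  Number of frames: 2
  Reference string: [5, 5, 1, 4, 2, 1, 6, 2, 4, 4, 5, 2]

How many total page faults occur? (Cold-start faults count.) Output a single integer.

Step 0: ref 5 → FAULT, frames=[5,-]
Step 1: ref 5 → HIT, frames=[5,-]
Step 2: ref 1 → FAULT, frames=[5,1]
Step 3: ref 4 → FAULT (evict 5), frames=[4,1]
Step 4: ref 2 → FAULT (evict 1), frames=[4,2]
Step 5: ref 1 → FAULT (evict 4), frames=[1,2]
Step 6: ref 6 → FAULT (evict 2), frames=[1,6]
Step 7: ref 2 → FAULT (evict 1), frames=[2,6]
Step 8: ref 4 → FAULT (evict 6), frames=[2,4]
Step 9: ref 4 → HIT, frames=[2,4]
Step 10: ref 5 → FAULT (evict 2), frames=[5,4]
Step 11: ref 2 → FAULT (evict 4), frames=[5,2]
Total faults: 10

Answer: 10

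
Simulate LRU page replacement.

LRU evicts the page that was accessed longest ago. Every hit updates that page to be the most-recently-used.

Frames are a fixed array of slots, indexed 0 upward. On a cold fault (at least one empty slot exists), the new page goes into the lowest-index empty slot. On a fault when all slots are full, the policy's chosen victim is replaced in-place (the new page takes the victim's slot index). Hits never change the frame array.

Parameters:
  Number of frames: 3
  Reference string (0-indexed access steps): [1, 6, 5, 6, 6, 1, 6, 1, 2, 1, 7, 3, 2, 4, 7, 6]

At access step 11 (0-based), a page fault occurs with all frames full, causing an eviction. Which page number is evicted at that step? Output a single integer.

Step 0: ref 1 -> FAULT, frames=[1,-,-]
Step 1: ref 6 -> FAULT, frames=[1,6,-]
Step 2: ref 5 -> FAULT, frames=[1,6,5]
Step 3: ref 6 -> HIT, frames=[1,6,5]
Step 4: ref 6 -> HIT, frames=[1,6,5]
Step 5: ref 1 -> HIT, frames=[1,6,5]
Step 6: ref 6 -> HIT, frames=[1,6,5]
Step 7: ref 1 -> HIT, frames=[1,6,5]
Step 8: ref 2 -> FAULT, evict 5, frames=[1,6,2]
Step 9: ref 1 -> HIT, frames=[1,6,2]
Step 10: ref 7 -> FAULT, evict 6, frames=[1,7,2]
Step 11: ref 3 -> FAULT, evict 2, frames=[1,7,3]
At step 11: evicted page 2

Answer: 2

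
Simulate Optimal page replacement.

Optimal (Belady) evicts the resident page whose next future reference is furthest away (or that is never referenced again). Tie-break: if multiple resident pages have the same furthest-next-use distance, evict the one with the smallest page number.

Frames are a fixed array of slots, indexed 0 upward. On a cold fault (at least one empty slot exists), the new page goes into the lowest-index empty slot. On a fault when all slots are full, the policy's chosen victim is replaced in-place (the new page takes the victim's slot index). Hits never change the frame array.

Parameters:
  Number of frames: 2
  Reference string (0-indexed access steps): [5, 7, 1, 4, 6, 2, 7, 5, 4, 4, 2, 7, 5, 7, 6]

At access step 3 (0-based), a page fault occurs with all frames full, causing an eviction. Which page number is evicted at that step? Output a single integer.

Step 0: ref 5 -> FAULT, frames=[5,-]
Step 1: ref 7 -> FAULT, frames=[5,7]
Step 2: ref 1 -> FAULT, evict 5, frames=[1,7]
Step 3: ref 4 -> FAULT, evict 1, frames=[4,7]
At step 3: evicted page 1

Answer: 1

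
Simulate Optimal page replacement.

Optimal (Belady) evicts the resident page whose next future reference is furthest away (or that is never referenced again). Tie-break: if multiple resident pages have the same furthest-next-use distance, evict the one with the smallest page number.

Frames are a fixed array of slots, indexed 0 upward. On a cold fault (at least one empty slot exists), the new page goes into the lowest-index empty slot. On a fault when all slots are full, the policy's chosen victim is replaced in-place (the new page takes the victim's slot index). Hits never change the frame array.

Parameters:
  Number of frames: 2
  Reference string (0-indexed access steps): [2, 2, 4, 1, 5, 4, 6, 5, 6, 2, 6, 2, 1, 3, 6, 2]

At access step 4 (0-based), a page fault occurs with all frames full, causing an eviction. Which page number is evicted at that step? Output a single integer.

Step 0: ref 2 -> FAULT, frames=[2,-]
Step 1: ref 2 -> HIT, frames=[2,-]
Step 2: ref 4 -> FAULT, frames=[2,4]
Step 3: ref 1 -> FAULT, evict 2, frames=[1,4]
Step 4: ref 5 -> FAULT, evict 1, frames=[5,4]
At step 4: evicted page 1

Answer: 1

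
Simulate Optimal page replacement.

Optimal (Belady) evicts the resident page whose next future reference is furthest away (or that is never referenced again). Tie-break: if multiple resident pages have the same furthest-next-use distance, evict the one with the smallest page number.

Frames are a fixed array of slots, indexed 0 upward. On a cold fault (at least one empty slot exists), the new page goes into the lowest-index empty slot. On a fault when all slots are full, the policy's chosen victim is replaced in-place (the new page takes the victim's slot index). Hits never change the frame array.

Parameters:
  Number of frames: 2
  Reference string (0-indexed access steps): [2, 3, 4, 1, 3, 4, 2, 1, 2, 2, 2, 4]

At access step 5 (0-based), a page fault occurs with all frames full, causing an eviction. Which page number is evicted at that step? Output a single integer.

Answer: 3

Derivation:
Step 0: ref 2 -> FAULT, frames=[2,-]
Step 1: ref 3 -> FAULT, frames=[2,3]
Step 2: ref 4 -> FAULT, evict 2, frames=[4,3]
Step 3: ref 1 -> FAULT, evict 4, frames=[1,3]
Step 4: ref 3 -> HIT, frames=[1,3]
Step 5: ref 4 -> FAULT, evict 3, frames=[1,4]
At step 5: evicted page 3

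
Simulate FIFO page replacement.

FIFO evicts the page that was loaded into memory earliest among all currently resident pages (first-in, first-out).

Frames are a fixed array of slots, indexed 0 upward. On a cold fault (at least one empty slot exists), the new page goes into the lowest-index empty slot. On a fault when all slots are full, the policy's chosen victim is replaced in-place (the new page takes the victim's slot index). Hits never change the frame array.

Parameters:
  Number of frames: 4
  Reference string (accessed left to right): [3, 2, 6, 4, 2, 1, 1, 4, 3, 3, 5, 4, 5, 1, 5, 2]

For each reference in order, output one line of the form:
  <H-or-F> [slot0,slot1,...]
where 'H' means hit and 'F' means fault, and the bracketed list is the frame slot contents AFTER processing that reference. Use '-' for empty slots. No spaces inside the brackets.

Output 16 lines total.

F [3,-,-,-]
F [3,2,-,-]
F [3,2,6,-]
F [3,2,6,4]
H [3,2,6,4]
F [1,2,6,4]
H [1,2,6,4]
H [1,2,6,4]
F [1,3,6,4]
H [1,3,6,4]
F [1,3,5,4]
H [1,3,5,4]
H [1,3,5,4]
H [1,3,5,4]
H [1,3,5,4]
F [1,3,5,2]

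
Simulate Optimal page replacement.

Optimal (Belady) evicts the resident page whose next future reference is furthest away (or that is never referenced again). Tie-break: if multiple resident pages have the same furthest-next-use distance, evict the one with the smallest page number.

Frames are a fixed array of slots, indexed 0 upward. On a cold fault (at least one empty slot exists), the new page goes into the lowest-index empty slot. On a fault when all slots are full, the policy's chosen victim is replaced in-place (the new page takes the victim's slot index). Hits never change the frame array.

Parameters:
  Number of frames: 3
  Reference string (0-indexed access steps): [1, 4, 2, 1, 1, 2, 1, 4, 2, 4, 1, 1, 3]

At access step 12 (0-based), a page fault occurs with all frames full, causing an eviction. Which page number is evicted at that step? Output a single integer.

Step 0: ref 1 -> FAULT, frames=[1,-,-]
Step 1: ref 4 -> FAULT, frames=[1,4,-]
Step 2: ref 2 -> FAULT, frames=[1,4,2]
Step 3: ref 1 -> HIT, frames=[1,4,2]
Step 4: ref 1 -> HIT, frames=[1,4,2]
Step 5: ref 2 -> HIT, frames=[1,4,2]
Step 6: ref 1 -> HIT, frames=[1,4,2]
Step 7: ref 4 -> HIT, frames=[1,4,2]
Step 8: ref 2 -> HIT, frames=[1,4,2]
Step 9: ref 4 -> HIT, frames=[1,4,2]
Step 10: ref 1 -> HIT, frames=[1,4,2]
Step 11: ref 1 -> HIT, frames=[1,4,2]
Step 12: ref 3 -> FAULT, evict 1, frames=[3,4,2]
At step 12: evicted page 1

Answer: 1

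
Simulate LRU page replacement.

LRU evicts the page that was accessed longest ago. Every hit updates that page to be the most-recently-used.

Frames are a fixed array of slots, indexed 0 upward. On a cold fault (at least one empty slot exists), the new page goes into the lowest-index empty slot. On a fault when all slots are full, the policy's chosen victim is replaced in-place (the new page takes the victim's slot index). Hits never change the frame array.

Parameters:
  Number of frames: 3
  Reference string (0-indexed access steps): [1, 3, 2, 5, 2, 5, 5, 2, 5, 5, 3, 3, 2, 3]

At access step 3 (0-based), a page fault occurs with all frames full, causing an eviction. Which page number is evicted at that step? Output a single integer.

Step 0: ref 1 -> FAULT, frames=[1,-,-]
Step 1: ref 3 -> FAULT, frames=[1,3,-]
Step 2: ref 2 -> FAULT, frames=[1,3,2]
Step 3: ref 5 -> FAULT, evict 1, frames=[5,3,2]
At step 3: evicted page 1

Answer: 1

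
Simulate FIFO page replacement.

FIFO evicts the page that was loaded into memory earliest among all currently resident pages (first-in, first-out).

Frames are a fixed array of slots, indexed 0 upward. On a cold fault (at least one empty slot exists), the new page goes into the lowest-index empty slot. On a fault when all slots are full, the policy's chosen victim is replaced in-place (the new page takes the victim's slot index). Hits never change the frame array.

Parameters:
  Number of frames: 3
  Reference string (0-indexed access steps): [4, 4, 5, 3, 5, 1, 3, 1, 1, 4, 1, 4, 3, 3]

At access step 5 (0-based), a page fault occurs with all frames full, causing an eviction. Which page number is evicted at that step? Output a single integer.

Step 0: ref 4 -> FAULT, frames=[4,-,-]
Step 1: ref 4 -> HIT, frames=[4,-,-]
Step 2: ref 5 -> FAULT, frames=[4,5,-]
Step 3: ref 3 -> FAULT, frames=[4,5,3]
Step 4: ref 5 -> HIT, frames=[4,5,3]
Step 5: ref 1 -> FAULT, evict 4, frames=[1,5,3]
At step 5: evicted page 4

Answer: 4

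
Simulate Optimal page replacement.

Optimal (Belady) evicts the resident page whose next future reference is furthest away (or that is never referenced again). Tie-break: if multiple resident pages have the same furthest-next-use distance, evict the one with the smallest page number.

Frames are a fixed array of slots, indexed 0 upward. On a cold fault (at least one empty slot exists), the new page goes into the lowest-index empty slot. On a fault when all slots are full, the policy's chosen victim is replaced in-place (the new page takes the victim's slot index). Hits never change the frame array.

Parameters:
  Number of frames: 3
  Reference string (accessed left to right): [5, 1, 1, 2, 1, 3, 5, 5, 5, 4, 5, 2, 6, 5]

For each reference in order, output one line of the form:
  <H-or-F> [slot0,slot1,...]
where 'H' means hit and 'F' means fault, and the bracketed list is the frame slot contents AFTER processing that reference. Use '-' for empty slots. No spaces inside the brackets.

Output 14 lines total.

F [5,-,-]
F [5,1,-]
H [5,1,-]
F [5,1,2]
H [5,1,2]
F [5,3,2]
H [5,3,2]
H [5,3,2]
H [5,3,2]
F [5,4,2]
H [5,4,2]
H [5,4,2]
F [5,4,6]
H [5,4,6]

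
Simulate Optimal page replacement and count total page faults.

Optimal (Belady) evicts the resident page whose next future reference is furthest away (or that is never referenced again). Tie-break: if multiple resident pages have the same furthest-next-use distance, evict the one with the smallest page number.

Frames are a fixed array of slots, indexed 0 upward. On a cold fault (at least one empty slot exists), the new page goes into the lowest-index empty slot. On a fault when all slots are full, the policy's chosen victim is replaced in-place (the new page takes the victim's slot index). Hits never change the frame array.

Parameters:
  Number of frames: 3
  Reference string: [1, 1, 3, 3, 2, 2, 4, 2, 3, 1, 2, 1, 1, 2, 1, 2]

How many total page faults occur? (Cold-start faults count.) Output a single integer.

Answer: 5

Derivation:
Step 0: ref 1 → FAULT, frames=[1,-,-]
Step 1: ref 1 → HIT, frames=[1,-,-]
Step 2: ref 3 → FAULT, frames=[1,3,-]
Step 3: ref 3 → HIT, frames=[1,3,-]
Step 4: ref 2 → FAULT, frames=[1,3,2]
Step 5: ref 2 → HIT, frames=[1,3,2]
Step 6: ref 4 → FAULT (evict 1), frames=[4,3,2]
Step 7: ref 2 → HIT, frames=[4,3,2]
Step 8: ref 3 → HIT, frames=[4,3,2]
Step 9: ref 1 → FAULT (evict 3), frames=[4,1,2]
Step 10: ref 2 → HIT, frames=[4,1,2]
Step 11: ref 1 → HIT, frames=[4,1,2]
Step 12: ref 1 → HIT, frames=[4,1,2]
Step 13: ref 2 → HIT, frames=[4,1,2]
Step 14: ref 1 → HIT, frames=[4,1,2]
Step 15: ref 2 → HIT, frames=[4,1,2]
Total faults: 5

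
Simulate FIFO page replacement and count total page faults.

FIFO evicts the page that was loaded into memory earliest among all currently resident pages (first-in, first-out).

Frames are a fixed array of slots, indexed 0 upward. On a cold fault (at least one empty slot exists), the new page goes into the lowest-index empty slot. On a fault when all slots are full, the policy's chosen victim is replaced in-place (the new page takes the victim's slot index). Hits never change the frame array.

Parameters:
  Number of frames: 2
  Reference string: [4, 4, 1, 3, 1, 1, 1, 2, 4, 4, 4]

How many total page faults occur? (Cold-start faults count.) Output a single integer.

Answer: 5

Derivation:
Step 0: ref 4 → FAULT, frames=[4,-]
Step 1: ref 4 → HIT, frames=[4,-]
Step 2: ref 1 → FAULT, frames=[4,1]
Step 3: ref 3 → FAULT (evict 4), frames=[3,1]
Step 4: ref 1 → HIT, frames=[3,1]
Step 5: ref 1 → HIT, frames=[3,1]
Step 6: ref 1 → HIT, frames=[3,1]
Step 7: ref 2 → FAULT (evict 1), frames=[3,2]
Step 8: ref 4 → FAULT (evict 3), frames=[4,2]
Step 9: ref 4 → HIT, frames=[4,2]
Step 10: ref 4 → HIT, frames=[4,2]
Total faults: 5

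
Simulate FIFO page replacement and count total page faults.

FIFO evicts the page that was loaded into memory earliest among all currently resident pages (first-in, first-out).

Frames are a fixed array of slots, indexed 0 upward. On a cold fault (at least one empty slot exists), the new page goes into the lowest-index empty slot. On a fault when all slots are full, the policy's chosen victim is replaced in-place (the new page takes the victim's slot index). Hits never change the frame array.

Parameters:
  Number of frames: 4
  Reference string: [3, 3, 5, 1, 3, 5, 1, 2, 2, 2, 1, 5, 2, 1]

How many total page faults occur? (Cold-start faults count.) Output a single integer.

Answer: 4

Derivation:
Step 0: ref 3 → FAULT, frames=[3,-,-,-]
Step 1: ref 3 → HIT, frames=[3,-,-,-]
Step 2: ref 5 → FAULT, frames=[3,5,-,-]
Step 3: ref 1 → FAULT, frames=[3,5,1,-]
Step 4: ref 3 → HIT, frames=[3,5,1,-]
Step 5: ref 5 → HIT, frames=[3,5,1,-]
Step 6: ref 1 → HIT, frames=[3,5,1,-]
Step 7: ref 2 → FAULT, frames=[3,5,1,2]
Step 8: ref 2 → HIT, frames=[3,5,1,2]
Step 9: ref 2 → HIT, frames=[3,5,1,2]
Step 10: ref 1 → HIT, frames=[3,5,1,2]
Step 11: ref 5 → HIT, frames=[3,5,1,2]
Step 12: ref 2 → HIT, frames=[3,5,1,2]
Step 13: ref 1 → HIT, frames=[3,5,1,2]
Total faults: 4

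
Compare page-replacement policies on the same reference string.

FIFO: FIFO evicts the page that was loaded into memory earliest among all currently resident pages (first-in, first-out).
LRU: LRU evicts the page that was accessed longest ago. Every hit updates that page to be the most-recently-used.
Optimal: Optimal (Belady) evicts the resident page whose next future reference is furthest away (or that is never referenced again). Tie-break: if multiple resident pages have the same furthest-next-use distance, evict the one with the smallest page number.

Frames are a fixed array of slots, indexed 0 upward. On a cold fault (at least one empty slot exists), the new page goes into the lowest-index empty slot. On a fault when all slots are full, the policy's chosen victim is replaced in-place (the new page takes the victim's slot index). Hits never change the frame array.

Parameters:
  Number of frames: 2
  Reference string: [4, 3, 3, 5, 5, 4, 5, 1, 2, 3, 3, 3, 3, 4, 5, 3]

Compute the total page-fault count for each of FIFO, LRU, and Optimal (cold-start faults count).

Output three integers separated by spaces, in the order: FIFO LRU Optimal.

Answer: 10 10 7

Derivation:
--- FIFO ---
  step 0: ref 4 -> FAULT, frames=[4,-] (faults so far: 1)
  step 1: ref 3 -> FAULT, frames=[4,3] (faults so far: 2)
  step 2: ref 3 -> HIT, frames=[4,3] (faults so far: 2)
  step 3: ref 5 -> FAULT, evict 4, frames=[5,3] (faults so far: 3)
  step 4: ref 5 -> HIT, frames=[5,3] (faults so far: 3)
  step 5: ref 4 -> FAULT, evict 3, frames=[5,4] (faults so far: 4)
  step 6: ref 5 -> HIT, frames=[5,4] (faults so far: 4)
  step 7: ref 1 -> FAULT, evict 5, frames=[1,4] (faults so far: 5)
  step 8: ref 2 -> FAULT, evict 4, frames=[1,2] (faults so far: 6)
  step 9: ref 3 -> FAULT, evict 1, frames=[3,2] (faults so far: 7)
  step 10: ref 3 -> HIT, frames=[3,2] (faults so far: 7)
  step 11: ref 3 -> HIT, frames=[3,2] (faults so far: 7)
  step 12: ref 3 -> HIT, frames=[3,2] (faults so far: 7)
  step 13: ref 4 -> FAULT, evict 2, frames=[3,4] (faults so far: 8)
  step 14: ref 5 -> FAULT, evict 3, frames=[5,4] (faults so far: 9)
  step 15: ref 3 -> FAULT, evict 4, frames=[5,3] (faults so far: 10)
  FIFO total faults: 10
--- LRU ---
  step 0: ref 4 -> FAULT, frames=[4,-] (faults so far: 1)
  step 1: ref 3 -> FAULT, frames=[4,3] (faults so far: 2)
  step 2: ref 3 -> HIT, frames=[4,3] (faults so far: 2)
  step 3: ref 5 -> FAULT, evict 4, frames=[5,3] (faults so far: 3)
  step 4: ref 5 -> HIT, frames=[5,3] (faults so far: 3)
  step 5: ref 4 -> FAULT, evict 3, frames=[5,4] (faults so far: 4)
  step 6: ref 5 -> HIT, frames=[5,4] (faults so far: 4)
  step 7: ref 1 -> FAULT, evict 4, frames=[5,1] (faults so far: 5)
  step 8: ref 2 -> FAULT, evict 5, frames=[2,1] (faults so far: 6)
  step 9: ref 3 -> FAULT, evict 1, frames=[2,3] (faults so far: 7)
  step 10: ref 3 -> HIT, frames=[2,3] (faults so far: 7)
  step 11: ref 3 -> HIT, frames=[2,3] (faults so far: 7)
  step 12: ref 3 -> HIT, frames=[2,3] (faults so far: 7)
  step 13: ref 4 -> FAULT, evict 2, frames=[4,3] (faults so far: 8)
  step 14: ref 5 -> FAULT, evict 3, frames=[4,5] (faults so far: 9)
  step 15: ref 3 -> FAULT, evict 4, frames=[3,5] (faults so far: 10)
  LRU total faults: 10
--- Optimal ---
  step 0: ref 4 -> FAULT, frames=[4,-] (faults so far: 1)
  step 1: ref 3 -> FAULT, frames=[4,3] (faults so far: 2)
  step 2: ref 3 -> HIT, frames=[4,3] (faults so far: 2)
  step 3: ref 5 -> FAULT, evict 3, frames=[4,5] (faults so far: 3)
  step 4: ref 5 -> HIT, frames=[4,5] (faults so far: 3)
  step 5: ref 4 -> HIT, frames=[4,5] (faults so far: 3)
  step 6: ref 5 -> HIT, frames=[4,5] (faults so far: 3)
  step 7: ref 1 -> FAULT, evict 5, frames=[4,1] (faults so far: 4)
  step 8: ref 2 -> FAULT, evict 1, frames=[4,2] (faults so far: 5)
  step 9: ref 3 -> FAULT, evict 2, frames=[4,3] (faults so far: 6)
  step 10: ref 3 -> HIT, frames=[4,3] (faults so far: 6)
  step 11: ref 3 -> HIT, frames=[4,3] (faults so far: 6)
  step 12: ref 3 -> HIT, frames=[4,3] (faults so far: 6)
  step 13: ref 4 -> HIT, frames=[4,3] (faults so far: 6)
  step 14: ref 5 -> FAULT, evict 4, frames=[5,3] (faults so far: 7)
  step 15: ref 3 -> HIT, frames=[5,3] (faults so far: 7)
  Optimal total faults: 7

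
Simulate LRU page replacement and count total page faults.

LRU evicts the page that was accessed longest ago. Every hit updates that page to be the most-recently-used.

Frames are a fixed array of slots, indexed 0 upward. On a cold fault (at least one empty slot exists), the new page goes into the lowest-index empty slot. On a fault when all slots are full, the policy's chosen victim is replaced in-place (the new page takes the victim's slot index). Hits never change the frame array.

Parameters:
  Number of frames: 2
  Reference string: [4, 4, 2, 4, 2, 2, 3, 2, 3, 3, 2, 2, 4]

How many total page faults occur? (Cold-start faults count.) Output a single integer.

Answer: 4

Derivation:
Step 0: ref 4 → FAULT, frames=[4,-]
Step 1: ref 4 → HIT, frames=[4,-]
Step 2: ref 2 → FAULT, frames=[4,2]
Step 3: ref 4 → HIT, frames=[4,2]
Step 4: ref 2 → HIT, frames=[4,2]
Step 5: ref 2 → HIT, frames=[4,2]
Step 6: ref 3 → FAULT (evict 4), frames=[3,2]
Step 7: ref 2 → HIT, frames=[3,2]
Step 8: ref 3 → HIT, frames=[3,2]
Step 9: ref 3 → HIT, frames=[3,2]
Step 10: ref 2 → HIT, frames=[3,2]
Step 11: ref 2 → HIT, frames=[3,2]
Step 12: ref 4 → FAULT (evict 3), frames=[4,2]
Total faults: 4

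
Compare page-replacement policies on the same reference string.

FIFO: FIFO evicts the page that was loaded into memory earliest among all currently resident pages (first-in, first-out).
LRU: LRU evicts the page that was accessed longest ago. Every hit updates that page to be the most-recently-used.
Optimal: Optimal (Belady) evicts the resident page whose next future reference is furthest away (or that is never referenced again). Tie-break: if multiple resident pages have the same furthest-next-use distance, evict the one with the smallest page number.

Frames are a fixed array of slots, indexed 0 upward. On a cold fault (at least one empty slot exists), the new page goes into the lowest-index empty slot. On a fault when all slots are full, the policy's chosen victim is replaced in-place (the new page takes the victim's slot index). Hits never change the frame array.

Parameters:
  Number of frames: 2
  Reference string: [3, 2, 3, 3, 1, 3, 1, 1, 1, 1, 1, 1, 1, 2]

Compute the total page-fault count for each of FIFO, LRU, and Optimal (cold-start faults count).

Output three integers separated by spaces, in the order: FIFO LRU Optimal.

--- FIFO ---
  step 0: ref 3 -> FAULT, frames=[3,-] (faults so far: 1)
  step 1: ref 2 -> FAULT, frames=[3,2] (faults so far: 2)
  step 2: ref 3 -> HIT, frames=[3,2] (faults so far: 2)
  step 3: ref 3 -> HIT, frames=[3,2] (faults so far: 2)
  step 4: ref 1 -> FAULT, evict 3, frames=[1,2] (faults so far: 3)
  step 5: ref 3 -> FAULT, evict 2, frames=[1,3] (faults so far: 4)
  step 6: ref 1 -> HIT, frames=[1,3] (faults so far: 4)
  step 7: ref 1 -> HIT, frames=[1,3] (faults so far: 4)
  step 8: ref 1 -> HIT, frames=[1,3] (faults so far: 4)
  step 9: ref 1 -> HIT, frames=[1,3] (faults so far: 4)
  step 10: ref 1 -> HIT, frames=[1,3] (faults so far: 4)
  step 11: ref 1 -> HIT, frames=[1,3] (faults so far: 4)
  step 12: ref 1 -> HIT, frames=[1,3] (faults so far: 4)
  step 13: ref 2 -> FAULT, evict 1, frames=[2,3] (faults so far: 5)
  FIFO total faults: 5
--- LRU ---
  step 0: ref 3 -> FAULT, frames=[3,-] (faults so far: 1)
  step 1: ref 2 -> FAULT, frames=[3,2] (faults so far: 2)
  step 2: ref 3 -> HIT, frames=[3,2] (faults so far: 2)
  step 3: ref 3 -> HIT, frames=[3,2] (faults so far: 2)
  step 4: ref 1 -> FAULT, evict 2, frames=[3,1] (faults so far: 3)
  step 5: ref 3 -> HIT, frames=[3,1] (faults so far: 3)
  step 6: ref 1 -> HIT, frames=[3,1] (faults so far: 3)
  step 7: ref 1 -> HIT, frames=[3,1] (faults so far: 3)
  step 8: ref 1 -> HIT, frames=[3,1] (faults so far: 3)
  step 9: ref 1 -> HIT, frames=[3,1] (faults so far: 3)
  step 10: ref 1 -> HIT, frames=[3,1] (faults so far: 3)
  step 11: ref 1 -> HIT, frames=[3,1] (faults so far: 3)
  step 12: ref 1 -> HIT, frames=[3,1] (faults so far: 3)
  step 13: ref 2 -> FAULT, evict 3, frames=[2,1] (faults so far: 4)
  LRU total faults: 4
--- Optimal ---
  step 0: ref 3 -> FAULT, frames=[3,-] (faults so far: 1)
  step 1: ref 2 -> FAULT, frames=[3,2] (faults so far: 2)
  step 2: ref 3 -> HIT, frames=[3,2] (faults so far: 2)
  step 3: ref 3 -> HIT, frames=[3,2] (faults so far: 2)
  step 4: ref 1 -> FAULT, evict 2, frames=[3,1] (faults so far: 3)
  step 5: ref 3 -> HIT, frames=[3,1] (faults so far: 3)
  step 6: ref 1 -> HIT, frames=[3,1] (faults so far: 3)
  step 7: ref 1 -> HIT, frames=[3,1] (faults so far: 3)
  step 8: ref 1 -> HIT, frames=[3,1] (faults so far: 3)
  step 9: ref 1 -> HIT, frames=[3,1] (faults so far: 3)
  step 10: ref 1 -> HIT, frames=[3,1] (faults so far: 3)
  step 11: ref 1 -> HIT, frames=[3,1] (faults so far: 3)
  step 12: ref 1 -> HIT, frames=[3,1] (faults so far: 3)
  step 13: ref 2 -> FAULT, evict 1, frames=[3,2] (faults so far: 4)
  Optimal total faults: 4

Answer: 5 4 4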